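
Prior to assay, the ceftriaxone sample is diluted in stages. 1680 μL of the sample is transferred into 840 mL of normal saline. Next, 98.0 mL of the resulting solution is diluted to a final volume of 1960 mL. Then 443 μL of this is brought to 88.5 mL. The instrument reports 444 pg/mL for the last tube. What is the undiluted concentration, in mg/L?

Overall dilution factor = 501 × 20 × 199.8 = 2.00 × 10⁶.
Original = 444 pg/mL × 2.00 × 10⁶ = 8.89 × 10⁸ pg/mL = 889 mg/L.

889 mg/L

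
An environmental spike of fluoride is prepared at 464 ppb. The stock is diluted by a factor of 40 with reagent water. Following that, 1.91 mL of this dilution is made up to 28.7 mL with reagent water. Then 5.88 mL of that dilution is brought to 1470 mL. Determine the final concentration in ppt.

3.09 ppt

Overall dilution factor = 40 × 15.03 × 250 = 1.50 × 10⁵.
464 ppb / 1.50 × 10⁵ = 3.09 × 10⁻³ ppb = 3.09 ppt.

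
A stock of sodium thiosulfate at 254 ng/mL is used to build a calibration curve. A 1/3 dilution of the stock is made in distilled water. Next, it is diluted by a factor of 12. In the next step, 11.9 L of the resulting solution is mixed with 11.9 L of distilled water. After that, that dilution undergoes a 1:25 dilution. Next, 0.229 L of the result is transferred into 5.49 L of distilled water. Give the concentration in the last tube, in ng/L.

5.65 ng/L

Overall dilution factor = 3 × 12 × 2 × 25 × 24.97 = 4.50 × 10⁴.
254 ng/mL / 4.50 × 10⁴ = 5.65 × 10⁻³ ng/mL = 5.65 ng/L.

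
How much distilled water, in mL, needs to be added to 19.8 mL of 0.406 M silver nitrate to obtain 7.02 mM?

7.02 mM = 7.02 × 10⁻³ M.
V₂ = C₁V₁/C₂ = 0.406 × 19.8 / 7.02 × 10⁻³ = 1145 mL.
Diluent to add = V₂ − V₁ = 1145 − 19.8 = 1130 mL.

1130 mL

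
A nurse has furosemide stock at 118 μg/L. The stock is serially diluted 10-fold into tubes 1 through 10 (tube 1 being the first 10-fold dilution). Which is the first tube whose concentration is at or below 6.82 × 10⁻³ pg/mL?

tube 8

Tube n has concentration 118 μg/L / 10ⁿ.
Need 10ⁿ ≥ 118 μg/L / 6.82 × 10⁻³ pg/mL = 1.73 × 10⁷, so n ≥ 7.24.
First such tube: n = 8.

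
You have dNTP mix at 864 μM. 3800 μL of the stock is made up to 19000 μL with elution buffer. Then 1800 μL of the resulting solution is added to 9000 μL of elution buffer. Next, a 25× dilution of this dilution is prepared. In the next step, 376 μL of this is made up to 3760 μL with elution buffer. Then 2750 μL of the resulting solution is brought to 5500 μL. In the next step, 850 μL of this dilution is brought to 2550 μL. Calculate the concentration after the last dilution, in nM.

19.2 nM

Overall dilution factor = 5 × 6 × 25 × 10 × 2 × 3 = 4.50 × 10⁴.
864 μM / 4.50 × 10⁴ = 0.0192 μM = 19.2 nM.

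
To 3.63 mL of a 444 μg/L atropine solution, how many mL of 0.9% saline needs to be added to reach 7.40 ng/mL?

214 mL

7.40 ng/mL = 7.40 μg/L.
V₂ = C₁V₁/C₂ = 444 × 3.63 / 7.40 = 218 mL.
Diluent to add = V₂ − V₁ = 218 − 3.63 = 214 mL.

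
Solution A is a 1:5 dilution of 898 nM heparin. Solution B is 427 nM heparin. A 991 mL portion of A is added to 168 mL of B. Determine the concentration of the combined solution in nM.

C_A = 898 nM / 5 = 180 nM.
C_mix = (C_A·V_A + C_B·V_B)/(V_A + V_B) = (180×991 + 427×168) / 1159 = 215 nM.

215 nM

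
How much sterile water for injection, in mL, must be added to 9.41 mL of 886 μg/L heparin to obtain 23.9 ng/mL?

339 mL

23.9 ng/mL = 23.9 μg/L.
V₂ = C₁V₁/C₂ = 886 × 9.41 / 23.9 = 349 mL.
Diluent to add = V₂ − V₁ = 349 − 9.41 = 339 mL.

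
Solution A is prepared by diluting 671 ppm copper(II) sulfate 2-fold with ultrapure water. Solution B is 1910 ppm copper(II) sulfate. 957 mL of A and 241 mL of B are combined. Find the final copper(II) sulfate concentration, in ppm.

C_A = 671 ppm / 2 = 336 ppm.
C_mix = (C_A·V_A + C_B·V_B)/(V_A + V_B) = (336×957 + 1910×241) / 1198 = 652 ppm.

652 ppm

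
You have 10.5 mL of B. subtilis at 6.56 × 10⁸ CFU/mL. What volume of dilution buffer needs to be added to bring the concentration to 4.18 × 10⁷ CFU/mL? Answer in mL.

V₂ = C₁V₁/C₂ = 6.56 × 10⁸ × 10.5 / 4.18 × 10⁷ = 165 mL.
Diluent to add = V₂ − V₁ = 165 − 10.5 = 154 mL.

154 mL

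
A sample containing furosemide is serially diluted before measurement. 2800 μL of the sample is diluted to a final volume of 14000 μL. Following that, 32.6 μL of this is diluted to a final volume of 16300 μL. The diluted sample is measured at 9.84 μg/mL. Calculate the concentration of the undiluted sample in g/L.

Overall dilution factor = 5 × 500 = 2500.
Original = 9.84 μg/mL × 2500 = 2.46 × 10⁴ μg/mL = 24.6 g/L.

24.6 g/L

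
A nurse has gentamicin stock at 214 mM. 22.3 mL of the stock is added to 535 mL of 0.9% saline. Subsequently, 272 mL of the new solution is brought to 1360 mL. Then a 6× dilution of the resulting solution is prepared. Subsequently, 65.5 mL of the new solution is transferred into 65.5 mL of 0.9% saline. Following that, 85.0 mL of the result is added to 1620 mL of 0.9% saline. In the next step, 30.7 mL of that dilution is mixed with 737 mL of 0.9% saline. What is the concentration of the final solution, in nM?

Overall dilution factor = 24.99 × 5 × 6 × 2 × 20.06 × 25.01 = 7.52 × 10⁵.
214 mM / 7.52 × 10⁵ = 2.85 × 10⁻⁴ mM = 285 nM.

285 nM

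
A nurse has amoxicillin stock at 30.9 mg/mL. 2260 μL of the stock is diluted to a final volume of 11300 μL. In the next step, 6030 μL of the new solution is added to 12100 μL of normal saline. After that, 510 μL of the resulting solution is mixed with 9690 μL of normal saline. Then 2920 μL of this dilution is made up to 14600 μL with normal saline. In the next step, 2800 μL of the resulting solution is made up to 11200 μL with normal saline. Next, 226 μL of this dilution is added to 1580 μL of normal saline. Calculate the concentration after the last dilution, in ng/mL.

Overall dilution factor = 5 × 3.007 × 20 × 5 × 4 × 7.991 = 4.81 × 10⁴.
30.9 mg/mL / 4.81 × 10⁴ = 6.43 × 10⁻⁴ mg/mL = 643 ng/mL.

643 ng/mL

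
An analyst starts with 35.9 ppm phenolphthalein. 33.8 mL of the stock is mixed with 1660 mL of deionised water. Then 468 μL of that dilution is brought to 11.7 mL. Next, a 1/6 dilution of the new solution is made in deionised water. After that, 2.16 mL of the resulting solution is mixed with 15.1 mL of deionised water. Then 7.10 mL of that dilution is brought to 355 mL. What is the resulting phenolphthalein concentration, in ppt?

Overall dilution factor = 50.11 × 25 × 6 × 7.991 × 50 = 3.00 × 10⁶.
35.9 ppm / 3.00 × 10⁶ = 1.20 × 10⁻⁵ ppm = 12.0 ppt.

12.0 ppt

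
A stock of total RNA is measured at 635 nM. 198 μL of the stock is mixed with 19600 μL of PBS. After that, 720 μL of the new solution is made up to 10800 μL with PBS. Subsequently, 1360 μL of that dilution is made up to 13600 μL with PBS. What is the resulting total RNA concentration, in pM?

Overall dilution factor = 99.99 × 15 × 10 = 1.50 × 10⁴.
635 nM / 1.50 × 10⁴ = 0.0423 nM = 42.3 pM.

42.3 pM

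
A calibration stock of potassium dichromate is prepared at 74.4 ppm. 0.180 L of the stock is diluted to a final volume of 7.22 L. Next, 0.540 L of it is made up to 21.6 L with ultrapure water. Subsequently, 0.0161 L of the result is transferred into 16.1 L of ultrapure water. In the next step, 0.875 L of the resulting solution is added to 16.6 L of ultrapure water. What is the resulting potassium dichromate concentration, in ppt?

Overall dilution factor = 40.11 × 40 × 1001 × 19.97 = 3.21 × 10⁷.
74.4 ppm / 3.21 × 10⁷ = 2.32 × 10⁻⁶ ppm = 2.32 ppt.

2.32 ppt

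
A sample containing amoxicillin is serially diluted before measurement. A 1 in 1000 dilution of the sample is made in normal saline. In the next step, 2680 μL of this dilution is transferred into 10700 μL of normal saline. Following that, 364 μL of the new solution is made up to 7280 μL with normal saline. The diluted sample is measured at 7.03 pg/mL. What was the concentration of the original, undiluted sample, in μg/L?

702 μg/L

Overall dilution factor = 1000 × 4.993 × 20 = 9.99 × 10⁴.
Original = 7.03 pg/mL × 9.99 × 10⁴ = 7.02 × 10⁵ pg/mL = 702 μg/L.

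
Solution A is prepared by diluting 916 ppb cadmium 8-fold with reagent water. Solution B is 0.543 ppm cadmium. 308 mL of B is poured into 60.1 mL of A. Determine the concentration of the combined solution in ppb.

473 ppb

C_A = 916 ppb / 8 = 114 ppb.
C_B = 0.543 ppm = 543 ppb.
C_mix = (C_A·V_A + C_B·V_B)/(V_A + V_B) = (114×60.1 + 543×308) / 368.1 = 473 ppb.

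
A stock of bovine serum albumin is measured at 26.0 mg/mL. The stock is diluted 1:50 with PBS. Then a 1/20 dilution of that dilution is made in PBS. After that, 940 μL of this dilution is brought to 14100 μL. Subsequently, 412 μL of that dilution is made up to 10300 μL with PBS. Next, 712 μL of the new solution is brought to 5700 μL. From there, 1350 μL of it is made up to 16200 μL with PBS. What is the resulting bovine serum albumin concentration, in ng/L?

Overall dilution factor = 50 × 20 × 15 × 25 × 8.006 × 12 = 3.60 × 10⁷.
26.0 mg/mL / 3.60 × 10⁷ = 7.22 × 10⁻⁷ mg/mL = 722 ng/L.

722 ng/L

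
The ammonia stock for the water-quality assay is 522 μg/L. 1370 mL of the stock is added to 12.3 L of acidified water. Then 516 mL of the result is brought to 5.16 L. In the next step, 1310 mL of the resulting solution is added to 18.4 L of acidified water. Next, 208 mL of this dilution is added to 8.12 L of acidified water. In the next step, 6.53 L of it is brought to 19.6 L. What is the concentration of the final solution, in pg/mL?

2.89 pg/mL

Overall dilution factor = 9.978 × 10 × 15.05 × 40.04 × 3.002 = 1.80 × 10⁵.
522 μg/L / 1.80 × 10⁵ = 2.89 × 10⁻³ μg/L = 2.89 pg/mL.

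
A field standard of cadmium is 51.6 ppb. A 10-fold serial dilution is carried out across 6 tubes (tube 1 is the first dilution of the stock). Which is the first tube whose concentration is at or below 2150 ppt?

Tube n has concentration 51.6 ppb / 10ⁿ.
Need 10ⁿ ≥ 51.6 ppb / 2150 ppt = 24.0, so n ≥ 1.38.
First such tube: n = 2.

tube 2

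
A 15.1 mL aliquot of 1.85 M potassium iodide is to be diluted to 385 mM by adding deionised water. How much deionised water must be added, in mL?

57.5 mL

385 mM = 0.385 M.
V₂ = C₁V₁/C₂ = 1.85 × 15.1 / 0.385 = 72.6 mL.
Diluent to add = V₂ − V₁ = 72.6 − 15.1 = 57.5 mL.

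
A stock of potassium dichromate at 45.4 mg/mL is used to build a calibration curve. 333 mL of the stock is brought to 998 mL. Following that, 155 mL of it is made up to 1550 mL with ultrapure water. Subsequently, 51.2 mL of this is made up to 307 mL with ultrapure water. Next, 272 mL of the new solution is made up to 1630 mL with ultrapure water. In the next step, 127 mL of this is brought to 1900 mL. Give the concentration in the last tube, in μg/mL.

Overall dilution factor = 2.997 × 10 × 5.996 × 5.993 × 14.96 = 1.61 × 10⁴.
45.4 mg/mL / 1.61 × 10⁴ = 2.82 × 10⁻³ mg/mL = 2.82 μg/mL.

2.82 μg/mL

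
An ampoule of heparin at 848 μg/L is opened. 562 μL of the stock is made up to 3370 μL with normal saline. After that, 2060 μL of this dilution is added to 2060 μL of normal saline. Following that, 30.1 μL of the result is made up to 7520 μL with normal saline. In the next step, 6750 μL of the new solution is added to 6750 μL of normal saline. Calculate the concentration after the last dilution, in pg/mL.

142 pg/mL

Overall dilution factor = 5.996 × 2 × 249.8 × 2 = 5992.
848 μg/L / 5992 = 0.142 μg/L = 142 pg/mL.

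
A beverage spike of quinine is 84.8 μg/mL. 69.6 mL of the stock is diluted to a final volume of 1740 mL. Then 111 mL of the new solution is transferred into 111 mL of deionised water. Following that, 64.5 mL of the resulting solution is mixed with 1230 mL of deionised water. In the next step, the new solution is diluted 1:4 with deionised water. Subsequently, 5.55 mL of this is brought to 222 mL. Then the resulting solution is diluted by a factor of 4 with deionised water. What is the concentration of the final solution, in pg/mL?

132 pg/mL

Overall dilution factor = 25 × 2 × 20.07 × 4 × 40 × 4 = 6.42 × 10⁵.
84.8 μg/mL / 6.42 × 10⁵ = 1.32 × 10⁻⁴ μg/mL = 132 pg/mL.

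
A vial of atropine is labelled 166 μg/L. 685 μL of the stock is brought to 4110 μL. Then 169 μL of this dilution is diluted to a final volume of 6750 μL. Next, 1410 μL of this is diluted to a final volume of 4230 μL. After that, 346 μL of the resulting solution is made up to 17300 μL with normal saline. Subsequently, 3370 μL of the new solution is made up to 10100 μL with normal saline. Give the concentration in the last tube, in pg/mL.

Overall dilution factor = 6 × 39.94 × 3 × 50 × 2.997 = 1.08 × 10⁵.
166 μg/L / 1.08 × 10⁵ = 1.54 × 10⁻³ μg/L = 1.54 pg/mL.

1.54 pg/mL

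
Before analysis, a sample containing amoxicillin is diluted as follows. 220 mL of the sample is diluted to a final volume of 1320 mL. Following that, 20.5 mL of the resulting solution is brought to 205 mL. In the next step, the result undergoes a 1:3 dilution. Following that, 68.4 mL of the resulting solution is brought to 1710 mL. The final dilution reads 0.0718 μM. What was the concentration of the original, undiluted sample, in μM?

323 μM

Overall dilution factor = 6 × 10 × 3 × 25 = 4500.
Original = 0.0718 μM × 4500 = 323 μM.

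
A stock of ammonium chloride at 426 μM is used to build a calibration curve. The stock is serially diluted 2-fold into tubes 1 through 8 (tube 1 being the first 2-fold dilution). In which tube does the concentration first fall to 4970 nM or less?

Tube n has concentration 426 μM / 2ⁿ.
Need 2ⁿ ≥ 426 μM / 4970 nM = 85.7, so n ≥ 6.42.
First such tube: n = 7.

tube 7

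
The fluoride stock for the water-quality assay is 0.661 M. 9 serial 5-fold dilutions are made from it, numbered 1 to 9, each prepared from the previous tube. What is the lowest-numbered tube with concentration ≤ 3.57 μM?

tube 8

Tube n has concentration 0.661 M / 5ⁿ.
Need 5ⁿ ≥ 0.661 M / 3.57 μM = 1.85 × 10⁵, so n ≥ 7.54.
First such tube: n = 8.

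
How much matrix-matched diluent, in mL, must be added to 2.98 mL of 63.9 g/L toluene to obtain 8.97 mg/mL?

8.97 mg/mL = 8.97 g/L.
V₂ = C₁V₁/C₂ = 63.9 × 2.98 / 8.97 = 21.2 mL.
Diluent to add = V₂ − V₁ = 21.2 − 2.98 = 18.2 mL.

18.2 mL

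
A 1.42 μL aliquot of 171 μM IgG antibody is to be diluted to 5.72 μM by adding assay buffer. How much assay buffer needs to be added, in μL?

41.0 μL

V₂ = C₁V₁/C₂ = 171 × 1.42 / 5.72 = 42.5 μL.
Diluent to add = V₂ − V₁ = 42.5 − 1.42 = 41.0 μL.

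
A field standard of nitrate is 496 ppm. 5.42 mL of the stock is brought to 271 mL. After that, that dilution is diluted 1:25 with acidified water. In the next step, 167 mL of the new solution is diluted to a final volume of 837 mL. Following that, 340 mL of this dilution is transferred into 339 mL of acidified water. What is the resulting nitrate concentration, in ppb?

39.6 ppb

Overall dilution factor = 50 × 25 × 5.012 × 1.997 = 1.25 × 10⁴.
496 ppm / 1.25 × 10⁴ = 0.0396 ppm = 39.6 ppb.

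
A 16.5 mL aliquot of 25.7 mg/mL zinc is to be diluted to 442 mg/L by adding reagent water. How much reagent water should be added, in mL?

943 mL

442 mg/L = 0.442 mg/mL.
V₂ = C₁V₁/C₂ = 25.7 × 16.5 / 0.442 = 959 mL.
Diluent to add = V₂ − V₁ = 959 − 16.5 = 943 mL.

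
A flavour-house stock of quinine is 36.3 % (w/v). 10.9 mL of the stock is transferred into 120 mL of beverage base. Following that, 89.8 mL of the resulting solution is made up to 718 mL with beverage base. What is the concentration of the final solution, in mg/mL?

Overall dilution factor = 12.01 × 7.996 = 96.0.
36.3 % (w/v) / 96.0 = 0.378 % (w/v) = 3.78 mg/mL.

3.78 mg/mL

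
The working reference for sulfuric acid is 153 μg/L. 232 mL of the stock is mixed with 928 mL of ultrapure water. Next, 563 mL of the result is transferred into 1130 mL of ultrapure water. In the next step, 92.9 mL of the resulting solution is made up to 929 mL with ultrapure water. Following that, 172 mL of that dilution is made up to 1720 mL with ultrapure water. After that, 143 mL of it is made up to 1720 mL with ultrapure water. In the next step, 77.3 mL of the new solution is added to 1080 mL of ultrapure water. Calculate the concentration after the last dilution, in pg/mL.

Overall dilution factor = 5 × 3.007 × 10 × 10 × 12.03 × 14.97 = 2.71 × 10⁵.
153 μg/L / 2.71 × 10⁵ = 5.65 × 10⁻⁴ μg/L = 0.565 pg/mL.

0.565 pg/mL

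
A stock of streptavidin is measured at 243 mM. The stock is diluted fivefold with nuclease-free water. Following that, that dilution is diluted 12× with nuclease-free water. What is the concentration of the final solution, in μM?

4050 μM

Overall dilution factor = 5 × 12 = 60.0.
243 mM / 60.0 = 4.05 mM = 4050 μM.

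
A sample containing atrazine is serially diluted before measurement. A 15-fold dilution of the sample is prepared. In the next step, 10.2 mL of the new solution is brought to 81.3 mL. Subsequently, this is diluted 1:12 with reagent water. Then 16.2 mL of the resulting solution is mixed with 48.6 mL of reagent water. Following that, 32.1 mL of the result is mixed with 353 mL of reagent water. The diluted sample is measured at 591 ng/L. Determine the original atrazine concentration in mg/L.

40.7 mg/L

Overall dilution factor = 15 × 7.971 × 12 × 4 × 12.00 = 6.88 × 10⁴.
Original = 591 ng/L × 6.88 × 10⁴ = 4.07 × 10⁷ ng/L = 40.7 mg/L.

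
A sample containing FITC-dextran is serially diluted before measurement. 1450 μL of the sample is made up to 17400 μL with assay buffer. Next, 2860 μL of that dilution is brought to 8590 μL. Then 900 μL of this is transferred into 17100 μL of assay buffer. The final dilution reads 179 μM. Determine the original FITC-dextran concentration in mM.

129 mM

Overall dilution factor = 12 × 3.003 × 20 = 721.
Original = 179 μM × 721 = 1.29 × 10⁵ μM = 129 mM.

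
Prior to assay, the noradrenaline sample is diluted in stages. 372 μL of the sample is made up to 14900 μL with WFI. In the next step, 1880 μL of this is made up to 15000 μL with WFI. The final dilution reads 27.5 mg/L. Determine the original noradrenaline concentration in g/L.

Overall dilution factor = 40.05 × 7.979 = 320.
Original = 27.5 mg/L × 320 = 8788 mg/L = 8.79 g/L.

8.79 g/L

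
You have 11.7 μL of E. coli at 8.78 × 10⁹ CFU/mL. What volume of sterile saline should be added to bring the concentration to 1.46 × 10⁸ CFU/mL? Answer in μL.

V₂ = C₁V₁/C₂ = 8.78 × 10⁹ × 11.7 / 1.46 × 10⁸ = 704 μL.
Diluent to add = V₂ − V₁ = 704 − 11.7 = 692 μL.

692 μL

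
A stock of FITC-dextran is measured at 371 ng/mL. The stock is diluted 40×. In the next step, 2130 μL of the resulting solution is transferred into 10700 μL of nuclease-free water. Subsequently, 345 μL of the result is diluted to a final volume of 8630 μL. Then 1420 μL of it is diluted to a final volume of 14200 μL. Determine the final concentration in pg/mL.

6.16 pg/mL

Overall dilution factor = 40 × 6.023 × 25.01 × 10 = 6.03 × 10⁴.
371 ng/mL / 6.03 × 10⁴ = 6.16 × 10⁻³ ng/mL = 6.16 pg/mL.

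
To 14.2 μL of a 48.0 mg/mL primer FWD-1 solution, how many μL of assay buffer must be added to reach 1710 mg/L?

384 μL

1710 mg/L = 1.71 mg/mL.
V₂ = C₁V₁/C₂ = 48.0 × 14.2 / 1.71 = 399 μL.
Diluent to add = V₂ − V₁ = 399 − 14.2 = 384 μL.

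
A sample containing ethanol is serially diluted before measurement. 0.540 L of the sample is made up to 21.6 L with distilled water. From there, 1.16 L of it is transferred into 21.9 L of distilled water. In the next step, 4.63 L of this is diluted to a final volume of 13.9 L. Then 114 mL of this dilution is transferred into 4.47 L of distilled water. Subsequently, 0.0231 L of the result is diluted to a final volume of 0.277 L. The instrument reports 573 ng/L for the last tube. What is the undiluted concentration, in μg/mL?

660 μg/mL

Overall dilution factor = 40 × 19.88 × 3.002 × 40.21 × 11.99 = 1.15 × 10⁶.
Original = 573 ng/L × 1.15 × 10⁶ = 6.60 × 10⁸ ng/L = 660 μg/mL.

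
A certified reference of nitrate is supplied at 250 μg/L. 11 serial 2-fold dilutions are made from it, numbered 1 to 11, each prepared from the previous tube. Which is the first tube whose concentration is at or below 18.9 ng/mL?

tube 4

Tube n has concentration 250 μg/L / 2ⁿ.
Need 2ⁿ ≥ 250 μg/L / 18.9 ng/mL = 13.2, so n ≥ 3.73.
First such tube: n = 4.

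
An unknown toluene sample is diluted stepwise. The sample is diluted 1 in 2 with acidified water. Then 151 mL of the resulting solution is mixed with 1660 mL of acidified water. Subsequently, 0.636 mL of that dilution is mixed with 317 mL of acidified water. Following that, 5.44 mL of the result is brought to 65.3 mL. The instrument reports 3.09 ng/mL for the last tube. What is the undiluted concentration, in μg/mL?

444 μg/mL

Overall dilution factor = 2 × 11.99 × 499.4 × 12.00 = 1.44 × 10⁵.
Original = 3.09 ng/mL × 1.44 × 10⁵ = 4.44 × 10⁵ ng/mL = 444 μg/mL.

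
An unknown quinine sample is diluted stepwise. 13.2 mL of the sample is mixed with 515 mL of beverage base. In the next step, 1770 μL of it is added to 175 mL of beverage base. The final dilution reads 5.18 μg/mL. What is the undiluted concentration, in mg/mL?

20.7 mg/mL

Overall dilution factor = 40.02 × 99.87 = 3996.
Original = 5.18 μg/mL × 3996 = 2.07 × 10⁴ μg/mL = 20.7 mg/mL.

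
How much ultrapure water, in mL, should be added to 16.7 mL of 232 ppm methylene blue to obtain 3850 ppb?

990 mL

3850 ppb = 3.85 ppm.
V₂ = C₁V₁/C₂ = 232 × 16.7 / 3.85 = 1006 mL.
Diluent to add = V₂ − V₁ = 1006 − 16.7 = 990 mL.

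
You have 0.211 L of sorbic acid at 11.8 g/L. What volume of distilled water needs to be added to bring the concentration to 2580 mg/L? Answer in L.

2580 mg/L = 2.58 g/L.
V₂ = C₁V₁/C₂ = 11.8 × 0.211 / 2.58 = 0.965 L.
Diluent to add = V₂ − V₁ = 0.965 − 0.211 = 0.754 L.

0.754 L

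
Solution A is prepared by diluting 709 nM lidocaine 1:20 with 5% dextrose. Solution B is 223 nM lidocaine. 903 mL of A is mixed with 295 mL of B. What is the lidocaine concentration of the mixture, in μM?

C_A = 709 nM / 20 = 35.5 nM.
C_mix = (C_A·V_A + C_B·V_B)/(V_A + V_B) = (35.5×903 + 223×295) / 1198 = 81.6 nM = 0.0816 μM.

0.0816 μM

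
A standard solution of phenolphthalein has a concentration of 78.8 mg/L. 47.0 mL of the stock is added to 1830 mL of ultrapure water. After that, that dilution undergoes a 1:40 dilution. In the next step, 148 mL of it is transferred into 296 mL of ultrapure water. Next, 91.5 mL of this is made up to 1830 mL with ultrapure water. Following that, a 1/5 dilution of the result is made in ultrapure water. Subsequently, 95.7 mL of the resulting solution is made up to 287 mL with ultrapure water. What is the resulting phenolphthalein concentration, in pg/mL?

Overall dilution factor = 39.94 × 40 × 3 × 20 × 5 × 2.999 = 1.44 × 10⁶.
78.8 mg/L / 1.44 × 10⁶ = 5.48 × 10⁻⁵ mg/L = 54.8 pg/mL.

54.8 pg/mL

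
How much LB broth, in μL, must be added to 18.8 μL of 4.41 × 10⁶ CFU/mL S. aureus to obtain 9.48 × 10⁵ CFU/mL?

V₂ = C₁V₁/C₂ = 4.41 × 10⁶ × 18.8 / 9.48 × 10⁵ = 87.5 μL.
Diluent to add = V₂ − V₁ = 87.5 − 18.8 = 68.7 μL.

68.7 μL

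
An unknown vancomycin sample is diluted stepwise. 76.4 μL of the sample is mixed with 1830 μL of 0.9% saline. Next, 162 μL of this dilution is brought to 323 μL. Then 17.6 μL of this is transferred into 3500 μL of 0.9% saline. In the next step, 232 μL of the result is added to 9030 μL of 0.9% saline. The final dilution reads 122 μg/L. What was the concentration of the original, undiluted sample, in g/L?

48.4 g/L

Overall dilution factor = 24.95 × 1.994 × 199.9 × 39.92 = 3.97 × 10⁵.
Original = 122 μg/L × 3.97 × 10⁵ = 4.84 × 10⁷ μg/L = 48.4 g/L.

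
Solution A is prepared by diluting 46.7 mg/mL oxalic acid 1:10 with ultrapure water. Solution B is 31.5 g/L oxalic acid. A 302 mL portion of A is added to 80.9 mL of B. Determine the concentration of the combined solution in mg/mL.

10.3 mg/mL

C_A = 46.7 mg/mL / 10 = 4.67 mg/mL.
C_B = 31.5 g/L = 31.5 mg/mL.
C_mix = (C_A·V_A + C_B·V_B)/(V_A + V_B) = (4.67×302 + 31.5×80.9) / 382.9 = 10.3 mg/mL.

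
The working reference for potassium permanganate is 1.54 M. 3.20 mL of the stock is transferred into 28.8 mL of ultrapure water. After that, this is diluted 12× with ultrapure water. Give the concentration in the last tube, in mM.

12.8 mM

Overall dilution factor = 10 × 12 = 120.
1.54 M / 120 = 0.0128 M = 12.8 mM.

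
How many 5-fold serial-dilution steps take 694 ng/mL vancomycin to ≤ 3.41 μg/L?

Need 5ⁿ ≥ 204, so n ≥ log(204)/log(5) = 3.30.
Minimum whole steps: n = 4.

4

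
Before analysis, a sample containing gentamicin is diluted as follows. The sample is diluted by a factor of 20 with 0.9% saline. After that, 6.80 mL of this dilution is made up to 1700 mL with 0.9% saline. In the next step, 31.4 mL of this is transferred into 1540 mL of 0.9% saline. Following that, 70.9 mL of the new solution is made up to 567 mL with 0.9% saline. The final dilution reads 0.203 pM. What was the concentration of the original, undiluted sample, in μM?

Overall dilution factor = 20 × 250 × 50.04 × 7.997 = 2.00 × 10⁶.
Original = 0.203 pM × 2.00 × 10⁶ = 4.06 × 10⁵ pM = 0.406 μM.

0.406 μM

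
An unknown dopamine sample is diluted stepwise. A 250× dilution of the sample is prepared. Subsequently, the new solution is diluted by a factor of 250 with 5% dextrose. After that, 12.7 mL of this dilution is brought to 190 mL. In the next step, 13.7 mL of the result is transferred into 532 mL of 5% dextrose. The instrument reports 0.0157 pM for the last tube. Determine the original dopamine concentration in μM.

Overall dilution factor = 250 × 250 × 14.96 × 39.83 = 3.72 × 10⁷.
Original = 0.0157 pM × 3.72 × 10⁷ = 5.85 × 10⁵ pM = 0.585 μM.

0.585 μM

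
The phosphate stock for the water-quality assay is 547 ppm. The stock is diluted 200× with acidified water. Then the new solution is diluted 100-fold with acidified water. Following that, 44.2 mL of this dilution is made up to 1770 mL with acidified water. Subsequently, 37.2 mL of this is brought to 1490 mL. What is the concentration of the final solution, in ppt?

17.1 ppt

Overall dilution factor = 200 × 100 × 40.05 × 40.05 = 3.21 × 10⁷.
547 ppm / 3.21 × 10⁷ = 1.71 × 10⁻⁵ ppm = 17.1 ppt.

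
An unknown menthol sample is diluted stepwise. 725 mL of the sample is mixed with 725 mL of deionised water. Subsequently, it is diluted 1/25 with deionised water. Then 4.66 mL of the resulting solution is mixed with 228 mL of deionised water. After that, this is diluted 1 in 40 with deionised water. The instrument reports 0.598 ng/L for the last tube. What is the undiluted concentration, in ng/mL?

59.7 ng/mL

Overall dilution factor = 2 × 25 × 49.93 × 40 = 9.99 × 10⁴.
Original = 0.598 ng/L × 9.99 × 10⁴ = 5.97 × 10⁴ ng/L = 59.7 ng/mL.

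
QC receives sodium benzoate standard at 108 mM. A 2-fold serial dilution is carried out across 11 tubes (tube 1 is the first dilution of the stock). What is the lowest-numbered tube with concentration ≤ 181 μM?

Tube n has concentration 108 mM / 2ⁿ.
Need 2ⁿ ≥ 108 mM / 181 μM = 597, so n ≥ 9.22.
First such tube: n = 10.

tube 10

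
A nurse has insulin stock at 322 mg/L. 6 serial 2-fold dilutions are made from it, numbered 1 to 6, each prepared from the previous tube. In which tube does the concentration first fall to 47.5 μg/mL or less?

Tube n has concentration 322 mg/L / 2ⁿ.
Need 2ⁿ ≥ 322 mg/L / 47.5 μg/mL = 6.78, so n ≥ 2.76.
First such tube: n = 3.

tube 3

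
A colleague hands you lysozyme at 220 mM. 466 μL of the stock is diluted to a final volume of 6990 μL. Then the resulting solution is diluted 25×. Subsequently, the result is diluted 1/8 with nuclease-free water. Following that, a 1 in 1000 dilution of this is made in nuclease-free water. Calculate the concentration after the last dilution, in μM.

Overall dilution factor = 15 × 25 × 8 × 1000 = 3.00 × 10⁶.
220 mM / 3.00 × 10⁶ = 7.33 × 10⁻⁵ mM = 0.0733 μM.

0.0733 μM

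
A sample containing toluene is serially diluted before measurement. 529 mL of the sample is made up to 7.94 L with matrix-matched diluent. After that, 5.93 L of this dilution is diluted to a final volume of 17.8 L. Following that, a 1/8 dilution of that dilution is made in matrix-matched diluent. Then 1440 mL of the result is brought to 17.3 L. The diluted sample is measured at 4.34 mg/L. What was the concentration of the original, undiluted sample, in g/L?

18.8 g/L

Overall dilution factor = 15.01 × 3.002 × 8 × 12.01 = 4330.
Original = 4.34 mg/L × 4330 = 1.88 × 10⁴ mg/L = 18.8 g/L.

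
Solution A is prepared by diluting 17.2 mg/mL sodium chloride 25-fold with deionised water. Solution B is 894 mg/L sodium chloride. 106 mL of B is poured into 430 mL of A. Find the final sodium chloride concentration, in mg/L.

729 mg/L

C_A = 17.2 mg/mL / 25 = 0.688 mg/mL.
C_B = 894 mg/L = 0.894 mg/mL.
C_mix = (C_A·V_A + C_B·V_B)/(V_A + V_B) = (0.688×430 + 0.894×106) / 536.0 = 0.729 mg/mL = 729 mg/L.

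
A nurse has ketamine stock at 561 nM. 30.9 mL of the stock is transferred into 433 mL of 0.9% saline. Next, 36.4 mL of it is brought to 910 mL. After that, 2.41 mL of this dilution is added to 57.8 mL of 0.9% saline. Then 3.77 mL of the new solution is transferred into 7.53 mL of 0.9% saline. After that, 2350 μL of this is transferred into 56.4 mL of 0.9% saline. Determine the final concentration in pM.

0.798 pM

Overall dilution factor = 15.01 × 25 × 24.98 × 2.997 × 25 = 7.03 × 10⁵.
561 nM / 7.03 × 10⁵ = 7.98 × 10⁻⁴ nM = 0.798 pM.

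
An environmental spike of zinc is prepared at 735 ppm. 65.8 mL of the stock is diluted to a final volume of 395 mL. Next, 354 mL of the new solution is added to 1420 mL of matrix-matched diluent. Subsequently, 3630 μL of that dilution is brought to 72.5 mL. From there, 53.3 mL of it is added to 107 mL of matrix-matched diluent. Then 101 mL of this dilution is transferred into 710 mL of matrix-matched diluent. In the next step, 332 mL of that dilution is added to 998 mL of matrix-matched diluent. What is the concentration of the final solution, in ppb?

Overall dilution factor = 6.003 × 5.011 × 19.97 × 3.008 × 8.030 × 4.006 = 5.81 × 10⁴.
735 ppm / 5.81 × 10⁴ = 0.0126 ppm = 12.6 ppb.

12.6 ppb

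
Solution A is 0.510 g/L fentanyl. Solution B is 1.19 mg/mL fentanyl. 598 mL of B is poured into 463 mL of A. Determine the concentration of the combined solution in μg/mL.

C_B = 1.19 mg/mL = 1.19 g/L.
C_mix = (C_A·V_A + C_B·V_B)/(V_A + V_B) = (0.510×463 + 1.19×598) / 1061 = 0.893 g/L = 893 μg/mL.

893 μg/mL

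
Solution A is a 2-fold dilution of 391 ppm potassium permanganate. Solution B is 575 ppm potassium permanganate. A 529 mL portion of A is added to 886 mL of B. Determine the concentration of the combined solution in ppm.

433 ppm

C_A = 391 ppm / 2 = 196 ppm.
C_mix = (C_A·V_A + C_B·V_B)/(V_A + V_B) = (196×529 + 575×886) / 1415 = 433 ppm.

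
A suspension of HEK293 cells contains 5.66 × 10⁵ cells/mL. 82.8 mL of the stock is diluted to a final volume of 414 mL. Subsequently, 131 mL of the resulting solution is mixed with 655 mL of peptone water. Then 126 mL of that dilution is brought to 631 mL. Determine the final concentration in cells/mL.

3770 cells/mL

Overall dilution factor = 5 × 6 × 5.008 = 150.
5.66 × 10⁵ cells/mL / 150 = 3770 cells/mL.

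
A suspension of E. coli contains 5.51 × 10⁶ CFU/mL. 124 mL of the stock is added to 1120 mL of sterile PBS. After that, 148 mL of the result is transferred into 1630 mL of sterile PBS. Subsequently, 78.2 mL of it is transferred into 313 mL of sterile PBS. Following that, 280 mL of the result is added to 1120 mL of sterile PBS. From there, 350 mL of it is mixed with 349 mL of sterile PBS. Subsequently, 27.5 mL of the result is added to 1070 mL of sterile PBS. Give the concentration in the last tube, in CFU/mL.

22.9 CFU/mL

Overall dilution factor = 10.03 × 12.01 × 5.003 × 5 × 1.997 × 39.91 = 2.40 × 10⁵.
5.51 × 10⁶ CFU/mL / 2.40 × 10⁵ = 22.9 CFU/mL.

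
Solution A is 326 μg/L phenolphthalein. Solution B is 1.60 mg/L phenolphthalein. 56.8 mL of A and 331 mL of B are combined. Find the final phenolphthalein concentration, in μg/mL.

1.41 μg/mL

C_B = 1.60 mg/L = 1600 μg/L.
C_mix = (C_A·V_A + C_B·V_B)/(V_A + V_B) = (326×56.8 + 1600×331) / 387.8 = 1413 μg/L = 1.41 μg/mL.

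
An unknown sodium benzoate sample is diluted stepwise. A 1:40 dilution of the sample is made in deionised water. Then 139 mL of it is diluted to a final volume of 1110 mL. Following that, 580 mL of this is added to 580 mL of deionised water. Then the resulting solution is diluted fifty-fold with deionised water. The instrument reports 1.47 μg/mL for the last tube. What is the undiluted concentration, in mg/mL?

Overall dilution factor = 40 × 7.986 × 2 × 50 = 3.19 × 10⁴.
Original = 1.47 μg/mL × 3.19 × 10⁴ = 4.70 × 10⁴ μg/mL = 47.0 mg/mL.

47.0 mg/mL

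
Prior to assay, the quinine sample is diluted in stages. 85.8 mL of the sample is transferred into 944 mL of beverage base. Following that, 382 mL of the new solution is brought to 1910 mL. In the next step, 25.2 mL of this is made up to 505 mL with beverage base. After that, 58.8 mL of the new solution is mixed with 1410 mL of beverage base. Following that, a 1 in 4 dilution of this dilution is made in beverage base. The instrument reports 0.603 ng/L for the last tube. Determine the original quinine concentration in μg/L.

72.5 μg/L

Overall dilution factor = 12.00 × 5 × 20.04 × 24.98 × 4 = 1.20 × 10⁵.
Original = 0.603 ng/L × 1.20 × 10⁵ = 7.25 × 10⁴ ng/L = 72.5 μg/L.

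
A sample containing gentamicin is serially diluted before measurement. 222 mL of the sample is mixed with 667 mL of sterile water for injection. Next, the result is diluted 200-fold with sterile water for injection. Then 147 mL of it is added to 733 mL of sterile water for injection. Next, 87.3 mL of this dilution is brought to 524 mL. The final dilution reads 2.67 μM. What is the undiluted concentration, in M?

0.0768 M

Overall dilution factor = 4.005 × 200 × 5.986 × 6.002 = 2.88 × 10⁴.
Original = 2.67 μM × 2.88 × 10⁴ = 7.68 × 10⁴ μM = 0.0768 M.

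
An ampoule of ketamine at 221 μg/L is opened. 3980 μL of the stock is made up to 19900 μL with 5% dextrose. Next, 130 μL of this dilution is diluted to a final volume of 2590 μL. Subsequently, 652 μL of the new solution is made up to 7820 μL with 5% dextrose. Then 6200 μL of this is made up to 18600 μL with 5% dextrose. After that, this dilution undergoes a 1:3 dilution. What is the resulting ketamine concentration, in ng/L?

Overall dilution factor = 5 × 19.92 × 11.99 × 3 × 3 = 1.08 × 10⁴.
221 μg/L / 1.08 × 10⁴ = 0.0206 μg/L = 20.6 ng/L.

20.6 ng/L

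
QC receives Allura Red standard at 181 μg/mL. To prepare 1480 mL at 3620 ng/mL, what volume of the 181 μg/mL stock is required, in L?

3620 ng/mL = 3.62 μg/mL.
V₁ = C₂V₂/C₁ = 3.62 × 1480 / 181 = 29.6 mL = 0.0296 L.

0.0296 L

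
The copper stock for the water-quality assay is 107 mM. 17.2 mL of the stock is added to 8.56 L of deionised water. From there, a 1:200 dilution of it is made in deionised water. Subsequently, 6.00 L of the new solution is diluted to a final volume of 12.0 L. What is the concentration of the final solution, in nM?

536 nM

Overall dilution factor = 498.7 × 200 × 2 = 1.99 × 10⁵.
107 mM / 1.99 × 10⁵ = 5.36 × 10⁻⁴ mM = 536 nM.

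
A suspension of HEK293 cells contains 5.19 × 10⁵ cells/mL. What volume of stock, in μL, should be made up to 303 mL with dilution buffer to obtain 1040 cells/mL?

607 μL

V₁ = C₂V₂/C₁ = 1040 × 303 / 5.19 × 10⁵ = 0.607 mL = 607 μL.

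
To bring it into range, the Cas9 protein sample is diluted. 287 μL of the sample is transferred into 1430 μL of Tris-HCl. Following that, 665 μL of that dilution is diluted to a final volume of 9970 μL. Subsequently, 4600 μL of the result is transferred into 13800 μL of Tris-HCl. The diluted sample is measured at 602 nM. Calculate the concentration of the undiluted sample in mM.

0.216 mM

Overall dilution factor = 5.983 × 14.99 × 4 = 359.
Original = 602 nM × 359 = 2.16 × 10⁵ nM = 0.216 mM.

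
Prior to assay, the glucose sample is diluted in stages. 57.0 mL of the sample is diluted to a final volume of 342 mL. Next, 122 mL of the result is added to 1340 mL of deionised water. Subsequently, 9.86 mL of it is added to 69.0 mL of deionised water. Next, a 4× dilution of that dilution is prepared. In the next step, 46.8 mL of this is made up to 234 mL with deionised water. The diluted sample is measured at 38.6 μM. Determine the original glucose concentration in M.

0.444 M

Overall dilution factor = 6 × 11.98 × 7.998 × 4 × 5 = 1.15 × 10⁴.
Original = 38.6 μM × 1.15 × 10⁴ = 4.44 × 10⁵ μM = 0.444 M.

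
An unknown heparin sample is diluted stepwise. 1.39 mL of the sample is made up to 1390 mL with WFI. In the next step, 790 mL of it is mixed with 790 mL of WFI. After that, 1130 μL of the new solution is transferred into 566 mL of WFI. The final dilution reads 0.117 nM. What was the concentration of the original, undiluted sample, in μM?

Overall dilution factor = 1000 × 2 × 501.9 = 1.00 × 10⁶.
Original = 0.117 nM × 1.00 × 10⁶ = 1.17 × 10⁵ nM = 117 μM.

117 μM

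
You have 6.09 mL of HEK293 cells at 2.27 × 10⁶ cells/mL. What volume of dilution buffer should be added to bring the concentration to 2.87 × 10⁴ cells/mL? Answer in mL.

476 mL

V₂ = C₁V₁/C₂ = 2.27 × 10⁶ × 6.09 / 2.87 × 10⁴ = 482 mL.
Diluent to add = V₂ − V₁ = 482 − 6.09 = 476 mL.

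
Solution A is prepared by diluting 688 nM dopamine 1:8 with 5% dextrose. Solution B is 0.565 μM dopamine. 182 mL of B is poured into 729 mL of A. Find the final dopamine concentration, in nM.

C_A = 688 nM / 8 = 86.0 nM.
C_B = 0.565 μM = 565 nM.
C_mix = (C_A·V_A + C_B·V_B)/(V_A + V_B) = (86.0×729 + 565×182) / 911.0 = 182 nM.

182 nM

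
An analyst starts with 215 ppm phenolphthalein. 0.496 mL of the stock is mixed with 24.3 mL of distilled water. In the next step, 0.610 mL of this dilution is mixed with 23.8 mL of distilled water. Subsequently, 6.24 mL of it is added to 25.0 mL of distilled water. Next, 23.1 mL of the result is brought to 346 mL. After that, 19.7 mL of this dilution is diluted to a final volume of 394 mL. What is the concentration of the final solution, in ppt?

Overall dilution factor = 49.99 × 40.02 × 5.006 × 14.98 × 20 = 3.00 × 10⁶.
215 ppm / 3.00 × 10⁶ = 7.17 × 10⁻⁵ ppm = 71.7 ppt.

71.7 ppt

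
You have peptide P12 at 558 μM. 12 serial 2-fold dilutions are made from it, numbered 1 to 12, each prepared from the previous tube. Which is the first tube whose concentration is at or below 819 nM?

tube 10

Tube n has concentration 558 μM / 2ⁿ.
Need 2ⁿ ≥ 558 μM / 819 nM = 681, so n ≥ 9.41.
First such tube: n = 10.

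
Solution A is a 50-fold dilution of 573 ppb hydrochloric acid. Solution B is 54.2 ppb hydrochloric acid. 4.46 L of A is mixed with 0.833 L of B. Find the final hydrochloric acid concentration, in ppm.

C_A = 573 ppb / 50 = 11.5 ppb.
C_mix = (C_A·V_A + C_B·V_B)/(V_A + V_B) = (11.5×4.46 + 54.2×0.833) / 5.293 = 18.2 ppb = 0.0182 ppm.

0.0182 ppm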